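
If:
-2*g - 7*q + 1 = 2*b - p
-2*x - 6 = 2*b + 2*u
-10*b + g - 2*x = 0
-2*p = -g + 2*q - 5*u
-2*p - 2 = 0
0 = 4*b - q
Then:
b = 26/69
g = -130/23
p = -1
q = 104/69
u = 4/3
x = -325/69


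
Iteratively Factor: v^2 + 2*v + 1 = (v + 1)*(v + 1)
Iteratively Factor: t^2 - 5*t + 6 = (t - 2)*(t - 3)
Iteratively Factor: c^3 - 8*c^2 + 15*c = (c - 5)*(c^2 - 3*c) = (c - 5)*(c - 3)*(c)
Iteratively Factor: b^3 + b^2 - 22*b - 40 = (b + 2)*(b^2 - b - 20) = (b + 2)*(b + 4)*(b - 5)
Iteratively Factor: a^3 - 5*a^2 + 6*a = (a)*(a^2 - 5*a + 6) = a*(a - 3)*(a - 2)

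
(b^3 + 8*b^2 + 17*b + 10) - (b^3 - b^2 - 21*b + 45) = 9*b^2 + 38*b - 35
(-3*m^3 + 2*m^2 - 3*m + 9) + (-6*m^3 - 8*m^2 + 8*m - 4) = -9*m^3 - 6*m^2 + 5*m + 5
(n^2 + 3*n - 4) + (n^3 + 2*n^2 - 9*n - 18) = n^3 + 3*n^2 - 6*n - 22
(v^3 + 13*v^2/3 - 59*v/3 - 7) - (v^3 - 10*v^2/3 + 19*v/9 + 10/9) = 23*v^2/3 - 196*v/9 - 73/9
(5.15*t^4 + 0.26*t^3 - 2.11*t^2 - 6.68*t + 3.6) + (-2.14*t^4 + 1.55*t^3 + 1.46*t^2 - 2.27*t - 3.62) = 3.01*t^4 + 1.81*t^3 - 0.65*t^2 - 8.95*t - 0.02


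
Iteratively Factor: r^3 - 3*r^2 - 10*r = (r + 2)*(r^2 - 5*r) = (r - 5)*(r + 2)*(r)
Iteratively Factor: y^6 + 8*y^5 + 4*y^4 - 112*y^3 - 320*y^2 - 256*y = (y - 4)*(y^5 + 12*y^4 + 52*y^3 + 96*y^2 + 64*y) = (y - 4)*(y + 4)*(y^4 + 8*y^3 + 20*y^2 + 16*y) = (y - 4)*(y + 2)*(y + 4)*(y^3 + 6*y^2 + 8*y) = (y - 4)*(y + 2)^2*(y + 4)*(y^2 + 4*y) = (y - 4)*(y + 2)^2*(y + 4)^2*(y)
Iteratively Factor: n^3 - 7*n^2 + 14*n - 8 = (n - 4)*(n^2 - 3*n + 2) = (n - 4)*(n - 2)*(n - 1)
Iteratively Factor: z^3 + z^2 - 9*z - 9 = (z + 3)*(z^2 - 2*z - 3) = (z - 3)*(z + 3)*(z + 1)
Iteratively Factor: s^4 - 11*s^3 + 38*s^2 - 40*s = (s)*(s^3 - 11*s^2 + 38*s - 40) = s*(s - 4)*(s^2 - 7*s + 10) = s*(s - 5)*(s - 4)*(s - 2)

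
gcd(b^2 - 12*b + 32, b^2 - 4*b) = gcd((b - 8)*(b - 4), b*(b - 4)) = b - 4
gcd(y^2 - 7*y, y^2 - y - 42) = y - 7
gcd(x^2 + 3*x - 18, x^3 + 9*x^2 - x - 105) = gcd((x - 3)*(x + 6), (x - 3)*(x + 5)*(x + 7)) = x - 3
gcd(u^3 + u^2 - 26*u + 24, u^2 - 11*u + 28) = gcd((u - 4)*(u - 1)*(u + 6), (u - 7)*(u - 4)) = u - 4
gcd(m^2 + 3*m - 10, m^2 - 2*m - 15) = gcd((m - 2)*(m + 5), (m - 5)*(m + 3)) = 1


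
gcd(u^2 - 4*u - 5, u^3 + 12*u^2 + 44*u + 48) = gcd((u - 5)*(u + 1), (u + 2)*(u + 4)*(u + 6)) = 1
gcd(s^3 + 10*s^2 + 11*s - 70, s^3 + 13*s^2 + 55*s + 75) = s + 5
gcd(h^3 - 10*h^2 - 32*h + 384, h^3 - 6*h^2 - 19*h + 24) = h - 8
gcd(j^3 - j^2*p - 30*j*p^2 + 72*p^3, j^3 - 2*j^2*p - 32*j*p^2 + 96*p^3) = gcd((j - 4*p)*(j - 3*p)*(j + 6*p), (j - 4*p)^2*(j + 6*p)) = -j^2 - 2*j*p + 24*p^2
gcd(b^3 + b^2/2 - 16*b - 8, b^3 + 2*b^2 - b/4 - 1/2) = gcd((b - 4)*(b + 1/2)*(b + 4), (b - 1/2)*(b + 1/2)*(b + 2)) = b + 1/2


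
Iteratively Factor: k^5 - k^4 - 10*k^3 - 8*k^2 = (k)*(k^4 - k^3 - 10*k^2 - 8*k) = k*(k + 2)*(k^3 - 3*k^2 - 4*k) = k^2*(k + 2)*(k^2 - 3*k - 4) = k^2*(k - 4)*(k + 2)*(k + 1)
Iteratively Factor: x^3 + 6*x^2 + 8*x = (x)*(x^2 + 6*x + 8) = x*(x + 4)*(x + 2)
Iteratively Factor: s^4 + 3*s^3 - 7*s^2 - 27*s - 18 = (s + 1)*(s^3 + 2*s^2 - 9*s - 18) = (s + 1)*(s + 3)*(s^2 - s - 6) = (s + 1)*(s + 2)*(s + 3)*(s - 3)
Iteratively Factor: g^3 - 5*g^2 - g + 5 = (g - 1)*(g^2 - 4*g - 5) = (g - 5)*(g - 1)*(g + 1)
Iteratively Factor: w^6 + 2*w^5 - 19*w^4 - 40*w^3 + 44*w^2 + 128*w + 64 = (w + 2)*(w^5 - 19*w^3 - 2*w^2 + 48*w + 32) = (w - 2)*(w + 2)*(w^4 + 2*w^3 - 15*w^2 - 32*w - 16) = (w - 2)*(w + 2)*(w + 4)*(w^3 - 2*w^2 - 7*w - 4) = (w - 4)*(w - 2)*(w + 2)*(w + 4)*(w^2 + 2*w + 1) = (w - 4)*(w - 2)*(w + 1)*(w + 2)*(w + 4)*(w + 1)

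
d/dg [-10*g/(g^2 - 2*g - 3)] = 10*(g^2 + 3)/(g^4 - 4*g^3 - 2*g^2 + 12*g + 9)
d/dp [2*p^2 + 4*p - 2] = 4*p + 4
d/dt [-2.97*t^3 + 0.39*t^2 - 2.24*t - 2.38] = -8.91*t^2 + 0.78*t - 2.24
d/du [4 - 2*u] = -2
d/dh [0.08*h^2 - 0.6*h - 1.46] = 0.16*h - 0.6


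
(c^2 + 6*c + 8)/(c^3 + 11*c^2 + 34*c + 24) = (c + 2)/(c^2 + 7*c + 6)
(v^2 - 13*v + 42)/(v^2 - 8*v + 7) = (v - 6)/(v - 1)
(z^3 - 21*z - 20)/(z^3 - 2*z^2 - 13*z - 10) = (z + 4)/(z + 2)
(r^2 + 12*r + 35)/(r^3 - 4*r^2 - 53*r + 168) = (r + 5)/(r^2 - 11*r + 24)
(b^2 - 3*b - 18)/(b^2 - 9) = (b - 6)/(b - 3)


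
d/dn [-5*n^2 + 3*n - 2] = 3 - 10*n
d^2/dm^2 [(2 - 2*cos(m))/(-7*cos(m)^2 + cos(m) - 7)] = 2*(441*sin(m)^4*cos(m) - 189*sin(m)^4 - 118*sin(m)^2 - 35*cos(m)/4 + 21*cos(3*m)/4 - 49*cos(5*m)/2 + 197)/(7*sin(m)^2 + cos(m) - 14)^3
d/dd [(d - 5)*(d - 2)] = 2*d - 7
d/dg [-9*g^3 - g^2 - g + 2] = -27*g^2 - 2*g - 1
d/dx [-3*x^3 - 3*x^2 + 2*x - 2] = -9*x^2 - 6*x + 2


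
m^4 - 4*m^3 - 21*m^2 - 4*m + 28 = (m - 7)*(m - 1)*(m + 2)^2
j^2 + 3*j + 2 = (j + 1)*(j + 2)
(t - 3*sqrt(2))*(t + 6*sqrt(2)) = t^2 + 3*sqrt(2)*t - 36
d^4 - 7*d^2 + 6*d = d*(d - 2)*(d - 1)*(d + 3)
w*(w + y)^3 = w^4 + 3*w^3*y + 3*w^2*y^2 + w*y^3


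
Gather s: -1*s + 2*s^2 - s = 2*s^2 - 2*s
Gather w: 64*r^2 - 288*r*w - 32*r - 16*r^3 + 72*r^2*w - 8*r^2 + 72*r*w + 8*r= -16*r^3 + 56*r^2 - 24*r + w*(72*r^2 - 216*r)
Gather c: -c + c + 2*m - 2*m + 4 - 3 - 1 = 0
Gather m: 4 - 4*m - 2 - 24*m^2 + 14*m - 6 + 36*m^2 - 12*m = 12*m^2 - 2*m - 4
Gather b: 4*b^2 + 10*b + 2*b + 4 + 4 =4*b^2 + 12*b + 8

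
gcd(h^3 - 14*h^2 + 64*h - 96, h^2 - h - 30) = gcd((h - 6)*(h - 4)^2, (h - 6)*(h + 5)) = h - 6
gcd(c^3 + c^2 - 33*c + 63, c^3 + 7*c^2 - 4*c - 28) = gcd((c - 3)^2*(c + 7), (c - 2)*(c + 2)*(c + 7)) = c + 7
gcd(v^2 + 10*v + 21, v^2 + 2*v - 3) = v + 3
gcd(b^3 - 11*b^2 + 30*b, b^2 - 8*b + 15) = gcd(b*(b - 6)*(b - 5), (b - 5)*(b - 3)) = b - 5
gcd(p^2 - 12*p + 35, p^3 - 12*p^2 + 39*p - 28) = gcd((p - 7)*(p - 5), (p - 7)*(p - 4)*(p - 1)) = p - 7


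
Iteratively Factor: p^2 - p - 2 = (p + 1)*(p - 2)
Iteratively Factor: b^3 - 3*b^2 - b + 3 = (b - 1)*(b^2 - 2*b - 3) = (b - 3)*(b - 1)*(b + 1)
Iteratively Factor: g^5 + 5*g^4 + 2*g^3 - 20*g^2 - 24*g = (g + 3)*(g^4 + 2*g^3 - 4*g^2 - 8*g) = (g + 2)*(g + 3)*(g^3 - 4*g) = g*(g + 2)*(g + 3)*(g^2 - 4) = g*(g - 2)*(g + 2)*(g + 3)*(g + 2)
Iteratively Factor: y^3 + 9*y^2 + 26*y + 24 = (y + 2)*(y^2 + 7*y + 12) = (y + 2)*(y + 4)*(y + 3)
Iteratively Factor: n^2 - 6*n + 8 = (n - 2)*(n - 4)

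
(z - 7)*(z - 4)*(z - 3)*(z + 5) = z^4 - 9*z^3 - 9*z^2 + 221*z - 420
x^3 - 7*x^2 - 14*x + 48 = (x - 8)*(x - 2)*(x + 3)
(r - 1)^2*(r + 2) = r^3 - 3*r + 2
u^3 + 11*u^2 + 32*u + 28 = (u + 2)^2*(u + 7)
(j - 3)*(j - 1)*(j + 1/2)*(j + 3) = j^4 - j^3/2 - 19*j^2/2 + 9*j/2 + 9/2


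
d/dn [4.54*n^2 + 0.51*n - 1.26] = 9.08*n + 0.51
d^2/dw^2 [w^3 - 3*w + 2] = 6*w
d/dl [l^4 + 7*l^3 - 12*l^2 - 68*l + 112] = 4*l^3 + 21*l^2 - 24*l - 68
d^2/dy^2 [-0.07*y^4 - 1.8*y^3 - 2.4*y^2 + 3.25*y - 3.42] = -0.84*y^2 - 10.8*y - 4.8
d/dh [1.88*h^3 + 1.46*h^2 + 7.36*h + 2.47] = 5.64*h^2 + 2.92*h + 7.36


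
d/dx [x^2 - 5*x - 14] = 2*x - 5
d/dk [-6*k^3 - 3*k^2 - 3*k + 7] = -18*k^2 - 6*k - 3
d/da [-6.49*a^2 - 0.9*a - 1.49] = -12.98*a - 0.9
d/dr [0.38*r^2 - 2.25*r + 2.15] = 0.76*r - 2.25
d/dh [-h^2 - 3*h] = -2*h - 3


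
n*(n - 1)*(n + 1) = n^3 - n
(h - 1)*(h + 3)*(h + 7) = h^3 + 9*h^2 + 11*h - 21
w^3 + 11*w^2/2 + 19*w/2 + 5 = (w + 1)*(w + 2)*(w + 5/2)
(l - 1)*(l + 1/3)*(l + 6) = l^3 + 16*l^2/3 - 13*l/3 - 2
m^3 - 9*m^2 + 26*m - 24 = (m - 4)*(m - 3)*(m - 2)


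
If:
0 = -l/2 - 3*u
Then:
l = -6*u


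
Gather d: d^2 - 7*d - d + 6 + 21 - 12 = d^2 - 8*d + 15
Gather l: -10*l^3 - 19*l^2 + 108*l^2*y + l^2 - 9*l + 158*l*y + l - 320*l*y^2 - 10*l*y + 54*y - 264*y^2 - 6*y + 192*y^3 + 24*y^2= -10*l^3 + l^2*(108*y - 18) + l*(-320*y^2 + 148*y - 8) + 192*y^3 - 240*y^2 + 48*y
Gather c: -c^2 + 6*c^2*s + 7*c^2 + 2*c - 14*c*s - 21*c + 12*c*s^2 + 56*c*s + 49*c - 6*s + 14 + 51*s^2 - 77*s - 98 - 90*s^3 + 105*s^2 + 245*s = c^2*(6*s + 6) + c*(12*s^2 + 42*s + 30) - 90*s^3 + 156*s^2 + 162*s - 84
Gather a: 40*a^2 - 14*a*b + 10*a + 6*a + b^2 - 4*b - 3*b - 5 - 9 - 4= 40*a^2 + a*(16 - 14*b) + b^2 - 7*b - 18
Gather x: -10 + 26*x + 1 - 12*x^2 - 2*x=-12*x^2 + 24*x - 9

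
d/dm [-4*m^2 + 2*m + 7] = 2 - 8*m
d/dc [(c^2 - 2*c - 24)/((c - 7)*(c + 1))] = 2*(-2*c^2 + 17*c - 65)/(c^4 - 12*c^3 + 22*c^2 + 84*c + 49)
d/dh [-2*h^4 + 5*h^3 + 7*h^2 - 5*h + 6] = -8*h^3 + 15*h^2 + 14*h - 5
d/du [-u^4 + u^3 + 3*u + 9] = -4*u^3 + 3*u^2 + 3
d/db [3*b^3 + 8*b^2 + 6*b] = 9*b^2 + 16*b + 6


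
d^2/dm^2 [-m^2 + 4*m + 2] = -2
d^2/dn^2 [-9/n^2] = -54/n^4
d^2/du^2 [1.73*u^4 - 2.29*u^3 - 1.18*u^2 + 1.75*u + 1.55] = 20.76*u^2 - 13.74*u - 2.36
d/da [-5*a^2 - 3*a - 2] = -10*a - 3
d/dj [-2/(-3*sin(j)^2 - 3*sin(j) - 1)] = -6*(2*sin(j) + 1)*cos(j)/(3*sin(j)^2 + 3*sin(j) + 1)^2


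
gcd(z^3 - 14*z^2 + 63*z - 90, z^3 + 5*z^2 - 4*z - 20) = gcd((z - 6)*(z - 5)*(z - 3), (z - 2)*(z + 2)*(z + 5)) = 1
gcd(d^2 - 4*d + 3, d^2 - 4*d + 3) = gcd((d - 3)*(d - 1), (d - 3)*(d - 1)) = d^2 - 4*d + 3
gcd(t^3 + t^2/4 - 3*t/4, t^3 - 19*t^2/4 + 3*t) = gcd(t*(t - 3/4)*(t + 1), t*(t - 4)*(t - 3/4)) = t^2 - 3*t/4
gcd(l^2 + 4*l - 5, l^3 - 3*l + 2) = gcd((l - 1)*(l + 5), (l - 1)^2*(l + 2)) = l - 1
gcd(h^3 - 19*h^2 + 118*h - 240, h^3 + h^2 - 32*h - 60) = h - 6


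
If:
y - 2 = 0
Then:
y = 2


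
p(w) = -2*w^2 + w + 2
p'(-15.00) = 61.00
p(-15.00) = -463.00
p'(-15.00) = 61.00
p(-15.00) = -463.00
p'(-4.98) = 20.92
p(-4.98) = -52.58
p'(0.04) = 0.84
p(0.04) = 2.04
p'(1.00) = -3.00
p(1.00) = 1.00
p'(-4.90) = 20.60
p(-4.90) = -50.92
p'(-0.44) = 2.76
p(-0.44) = 1.17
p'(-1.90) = 8.60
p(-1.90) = -7.12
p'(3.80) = -14.20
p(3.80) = -23.08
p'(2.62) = -9.48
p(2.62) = -9.11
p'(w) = 1 - 4*w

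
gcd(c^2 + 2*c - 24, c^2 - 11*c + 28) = c - 4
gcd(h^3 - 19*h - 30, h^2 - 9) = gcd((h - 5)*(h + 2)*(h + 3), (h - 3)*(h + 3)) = h + 3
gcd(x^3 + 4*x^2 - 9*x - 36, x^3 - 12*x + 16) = x + 4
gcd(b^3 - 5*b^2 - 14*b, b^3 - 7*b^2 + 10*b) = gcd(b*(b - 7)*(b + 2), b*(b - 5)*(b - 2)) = b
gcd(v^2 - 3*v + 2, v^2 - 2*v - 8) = 1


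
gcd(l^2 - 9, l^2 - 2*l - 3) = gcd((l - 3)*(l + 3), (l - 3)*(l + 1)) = l - 3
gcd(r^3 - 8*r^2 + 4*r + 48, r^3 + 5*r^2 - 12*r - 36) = r + 2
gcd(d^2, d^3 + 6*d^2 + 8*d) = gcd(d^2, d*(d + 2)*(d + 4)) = d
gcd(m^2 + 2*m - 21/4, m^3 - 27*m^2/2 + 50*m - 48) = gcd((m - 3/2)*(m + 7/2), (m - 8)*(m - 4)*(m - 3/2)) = m - 3/2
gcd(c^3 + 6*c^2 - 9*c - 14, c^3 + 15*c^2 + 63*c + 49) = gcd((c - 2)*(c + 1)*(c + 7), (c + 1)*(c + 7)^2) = c^2 + 8*c + 7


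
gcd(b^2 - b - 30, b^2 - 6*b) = b - 6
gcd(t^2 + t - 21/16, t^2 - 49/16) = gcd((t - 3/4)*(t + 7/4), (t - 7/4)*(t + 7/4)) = t + 7/4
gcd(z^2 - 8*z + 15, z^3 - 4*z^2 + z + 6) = z - 3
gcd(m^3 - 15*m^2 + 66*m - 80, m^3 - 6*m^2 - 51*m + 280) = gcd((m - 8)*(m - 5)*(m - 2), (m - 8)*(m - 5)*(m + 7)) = m^2 - 13*m + 40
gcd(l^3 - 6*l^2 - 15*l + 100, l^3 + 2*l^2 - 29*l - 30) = l - 5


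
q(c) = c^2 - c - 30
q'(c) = 2*c - 1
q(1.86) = -28.40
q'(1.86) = 2.72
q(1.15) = -29.83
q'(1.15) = 1.30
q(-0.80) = -28.56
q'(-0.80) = -2.60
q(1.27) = -29.66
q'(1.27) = 1.54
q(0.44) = -30.25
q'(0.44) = -0.12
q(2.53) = -26.13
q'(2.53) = 4.06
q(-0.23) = -29.72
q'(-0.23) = -1.46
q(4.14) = -17.00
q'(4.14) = 7.28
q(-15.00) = 210.00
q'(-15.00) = -31.00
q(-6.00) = 12.00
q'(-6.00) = -13.00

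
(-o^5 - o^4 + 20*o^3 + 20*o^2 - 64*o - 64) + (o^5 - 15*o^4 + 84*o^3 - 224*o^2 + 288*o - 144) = -16*o^4 + 104*o^3 - 204*o^2 + 224*o - 208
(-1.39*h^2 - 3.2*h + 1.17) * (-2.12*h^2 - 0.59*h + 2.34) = 2.9468*h^4 + 7.6041*h^3 - 3.845*h^2 - 8.1783*h + 2.7378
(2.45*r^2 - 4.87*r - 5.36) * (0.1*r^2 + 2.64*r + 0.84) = 0.245*r^4 + 5.981*r^3 - 11.3348*r^2 - 18.2412*r - 4.5024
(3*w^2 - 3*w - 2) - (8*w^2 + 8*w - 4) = -5*w^2 - 11*w + 2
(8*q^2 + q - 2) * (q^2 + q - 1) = 8*q^4 + 9*q^3 - 9*q^2 - 3*q + 2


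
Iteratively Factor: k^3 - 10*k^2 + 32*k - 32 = (k - 4)*(k^2 - 6*k + 8) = (k - 4)*(k - 2)*(k - 4)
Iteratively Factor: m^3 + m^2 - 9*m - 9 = (m - 3)*(m^2 + 4*m + 3) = (m - 3)*(m + 1)*(m + 3)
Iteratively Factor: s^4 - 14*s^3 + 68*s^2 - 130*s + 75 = (s - 5)*(s^3 - 9*s^2 + 23*s - 15) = (s - 5)*(s - 3)*(s^2 - 6*s + 5) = (s - 5)^2*(s - 3)*(s - 1)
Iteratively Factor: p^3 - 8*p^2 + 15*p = (p - 3)*(p^2 - 5*p) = p*(p - 3)*(p - 5)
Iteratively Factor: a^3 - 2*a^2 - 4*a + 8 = (a - 2)*(a^2 - 4) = (a - 2)*(a + 2)*(a - 2)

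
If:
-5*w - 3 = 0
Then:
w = -3/5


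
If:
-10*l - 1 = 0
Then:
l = -1/10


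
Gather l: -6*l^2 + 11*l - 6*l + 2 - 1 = -6*l^2 + 5*l + 1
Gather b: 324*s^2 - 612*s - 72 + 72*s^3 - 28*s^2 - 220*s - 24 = 72*s^3 + 296*s^2 - 832*s - 96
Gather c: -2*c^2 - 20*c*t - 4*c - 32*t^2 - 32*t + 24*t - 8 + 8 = -2*c^2 + c*(-20*t - 4) - 32*t^2 - 8*t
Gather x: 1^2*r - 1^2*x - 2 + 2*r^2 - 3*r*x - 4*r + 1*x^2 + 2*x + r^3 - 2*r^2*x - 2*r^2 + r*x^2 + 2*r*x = r^3 - 3*r + x^2*(r + 1) + x*(-2*r^2 - r + 1) - 2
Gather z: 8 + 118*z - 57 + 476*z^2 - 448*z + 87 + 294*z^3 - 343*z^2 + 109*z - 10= 294*z^3 + 133*z^2 - 221*z + 28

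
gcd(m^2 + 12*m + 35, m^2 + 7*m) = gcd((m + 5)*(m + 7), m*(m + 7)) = m + 7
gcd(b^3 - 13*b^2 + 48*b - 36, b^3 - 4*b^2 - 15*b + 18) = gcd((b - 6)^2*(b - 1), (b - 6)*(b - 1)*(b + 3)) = b^2 - 7*b + 6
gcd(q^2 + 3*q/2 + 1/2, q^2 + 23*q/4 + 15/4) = 1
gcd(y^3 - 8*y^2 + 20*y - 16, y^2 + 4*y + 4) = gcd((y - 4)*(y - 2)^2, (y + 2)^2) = 1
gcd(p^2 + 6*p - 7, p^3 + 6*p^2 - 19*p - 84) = p + 7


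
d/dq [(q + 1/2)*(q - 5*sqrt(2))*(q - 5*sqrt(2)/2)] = 3*q^2 - 15*sqrt(2)*q + q - 15*sqrt(2)/4 + 25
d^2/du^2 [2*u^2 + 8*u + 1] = 4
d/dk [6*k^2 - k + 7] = 12*k - 1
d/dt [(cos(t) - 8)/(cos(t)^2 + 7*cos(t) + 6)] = (cos(t)^2 - 16*cos(t) - 62)*sin(t)/(cos(t)^2 + 7*cos(t) + 6)^2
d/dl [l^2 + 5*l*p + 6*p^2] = 2*l + 5*p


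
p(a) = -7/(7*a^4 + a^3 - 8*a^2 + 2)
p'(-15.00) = 0.00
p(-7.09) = -0.00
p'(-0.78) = 12.64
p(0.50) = -12.44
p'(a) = -7*(-28*a^3 - 3*a^2 + 16*a)/(7*a^4 + a^3 - 8*a^2 + 2)^2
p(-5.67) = -0.00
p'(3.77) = 0.01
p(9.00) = 0.00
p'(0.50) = -82.96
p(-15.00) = 0.00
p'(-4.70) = -0.00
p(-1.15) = -3.27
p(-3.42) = -0.01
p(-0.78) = 9.32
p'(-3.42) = -0.01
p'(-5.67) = -0.00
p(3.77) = -0.01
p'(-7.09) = -0.00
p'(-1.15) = -30.84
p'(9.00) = 0.00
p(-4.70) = -0.00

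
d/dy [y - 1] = 1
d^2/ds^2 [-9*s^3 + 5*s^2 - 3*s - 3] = 10 - 54*s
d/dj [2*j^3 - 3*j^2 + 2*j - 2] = 6*j^2 - 6*j + 2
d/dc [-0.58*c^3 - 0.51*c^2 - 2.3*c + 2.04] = -1.74*c^2 - 1.02*c - 2.3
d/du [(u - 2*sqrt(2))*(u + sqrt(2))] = 2*u - sqrt(2)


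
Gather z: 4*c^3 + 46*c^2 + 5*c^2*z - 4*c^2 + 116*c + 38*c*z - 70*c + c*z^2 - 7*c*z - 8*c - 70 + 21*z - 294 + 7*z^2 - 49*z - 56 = 4*c^3 + 42*c^2 + 38*c + z^2*(c + 7) + z*(5*c^2 + 31*c - 28) - 420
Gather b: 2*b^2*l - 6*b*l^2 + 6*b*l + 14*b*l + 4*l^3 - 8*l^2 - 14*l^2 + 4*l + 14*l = 2*b^2*l + b*(-6*l^2 + 20*l) + 4*l^3 - 22*l^2 + 18*l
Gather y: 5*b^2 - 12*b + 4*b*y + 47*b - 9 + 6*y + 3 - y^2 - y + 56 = 5*b^2 + 35*b - y^2 + y*(4*b + 5) + 50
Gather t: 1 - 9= -8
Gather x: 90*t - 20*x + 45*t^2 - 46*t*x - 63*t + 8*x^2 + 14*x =45*t^2 + 27*t + 8*x^2 + x*(-46*t - 6)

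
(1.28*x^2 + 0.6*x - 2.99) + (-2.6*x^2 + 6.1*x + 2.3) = -1.32*x^2 + 6.7*x - 0.69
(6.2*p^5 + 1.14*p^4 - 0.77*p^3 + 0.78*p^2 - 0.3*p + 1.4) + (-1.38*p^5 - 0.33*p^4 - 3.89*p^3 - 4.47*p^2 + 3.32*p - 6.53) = 4.82*p^5 + 0.81*p^4 - 4.66*p^3 - 3.69*p^2 + 3.02*p - 5.13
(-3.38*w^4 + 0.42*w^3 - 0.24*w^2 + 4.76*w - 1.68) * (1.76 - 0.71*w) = 2.3998*w^5 - 6.247*w^4 + 0.9096*w^3 - 3.802*w^2 + 9.5704*w - 2.9568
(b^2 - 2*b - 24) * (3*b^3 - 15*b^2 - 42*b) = 3*b^5 - 21*b^4 - 84*b^3 + 444*b^2 + 1008*b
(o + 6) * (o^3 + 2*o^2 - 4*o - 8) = o^4 + 8*o^3 + 8*o^2 - 32*o - 48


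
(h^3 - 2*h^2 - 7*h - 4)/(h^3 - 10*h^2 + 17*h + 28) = (h + 1)/(h - 7)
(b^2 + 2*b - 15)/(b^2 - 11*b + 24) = (b + 5)/(b - 8)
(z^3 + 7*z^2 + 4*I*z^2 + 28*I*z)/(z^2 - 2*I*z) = (z^2 + z*(7 + 4*I) + 28*I)/(z - 2*I)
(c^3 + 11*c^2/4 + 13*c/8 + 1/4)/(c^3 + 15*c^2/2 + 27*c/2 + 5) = (c + 1/4)/(c + 5)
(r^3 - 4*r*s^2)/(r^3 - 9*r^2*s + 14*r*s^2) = (r + 2*s)/(r - 7*s)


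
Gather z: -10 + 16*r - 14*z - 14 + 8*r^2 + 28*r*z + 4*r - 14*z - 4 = 8*r^2 + 20*r + z*(28*r - 28) - 28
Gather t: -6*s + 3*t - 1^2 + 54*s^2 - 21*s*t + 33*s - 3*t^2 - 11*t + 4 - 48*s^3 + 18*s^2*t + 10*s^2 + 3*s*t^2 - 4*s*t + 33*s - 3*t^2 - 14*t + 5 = -48*s^3 + 64*s^2 + 60*s + t^2*(3*s - 6) + t*(18*s^2 - 25*s - 22) + 8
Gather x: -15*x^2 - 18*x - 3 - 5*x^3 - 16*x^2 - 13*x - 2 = -5*x^3 - 31*x^2 - 31*x - 5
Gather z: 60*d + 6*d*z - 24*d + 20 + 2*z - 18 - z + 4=36*d + z*(6*d + 1) + 6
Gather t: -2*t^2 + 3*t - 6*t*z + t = -2*t^2 + t*(4 - 6*z)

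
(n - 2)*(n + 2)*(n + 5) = n^3 + 5*n^2 - 4*n - 20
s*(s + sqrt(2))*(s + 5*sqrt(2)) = s^3 + 6*sqrt(2)*s^2 + 10*s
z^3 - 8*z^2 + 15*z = z*(z - 5)*(z - 3)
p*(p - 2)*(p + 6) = p^3 + 4*p^2 - 12*p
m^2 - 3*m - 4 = (m - 4)*(m + 1)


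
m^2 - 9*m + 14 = (m - 7)*(m - 2)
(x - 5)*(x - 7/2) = x^2 - 17*x/2 + 35/2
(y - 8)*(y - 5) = y^2 - 13*y + 40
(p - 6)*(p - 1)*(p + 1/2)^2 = p^4 - 6*p^3 - 3*p^2/4 + 17*p/4 + 3/2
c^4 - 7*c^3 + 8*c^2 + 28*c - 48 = (c - 4)*(c - 3)*(c - 2)*(c + 2)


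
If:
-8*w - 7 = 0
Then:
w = -7/8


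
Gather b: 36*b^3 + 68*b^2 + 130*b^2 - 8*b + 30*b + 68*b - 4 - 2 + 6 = 36*b^3 + 198*b^2 + 90*b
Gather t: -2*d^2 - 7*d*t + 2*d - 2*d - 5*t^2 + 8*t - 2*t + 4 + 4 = -2*d^2 - 5*t^2 + t*(6 - 7*d) + 8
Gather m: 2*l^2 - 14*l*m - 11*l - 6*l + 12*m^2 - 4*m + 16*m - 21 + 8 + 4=2*l^2 - 17*l + 12*m^2 + m*(12 - 14*l) - 9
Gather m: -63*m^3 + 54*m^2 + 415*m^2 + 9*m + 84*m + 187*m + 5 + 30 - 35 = -63*m^3 + 469*m^2 + 280*m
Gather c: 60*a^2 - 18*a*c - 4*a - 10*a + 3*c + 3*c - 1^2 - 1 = 60*a^2 - 14*a + c*(6 - 18*a) - 2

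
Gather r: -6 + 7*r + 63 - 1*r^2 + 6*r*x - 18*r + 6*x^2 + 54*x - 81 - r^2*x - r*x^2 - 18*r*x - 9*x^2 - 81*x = r^2*(-x - 1) + r*(-x^2 - 12*x - 11) - 3*x^2 - 27*x - 24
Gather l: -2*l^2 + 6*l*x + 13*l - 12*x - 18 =-2*l^2 + l*(6*x + 13) - 12*x - 18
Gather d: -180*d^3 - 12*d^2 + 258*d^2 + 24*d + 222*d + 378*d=-180*d^3 + 246*d^2 + 624*d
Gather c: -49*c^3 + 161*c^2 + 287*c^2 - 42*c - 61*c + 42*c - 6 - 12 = -49*c^3 + 448*c^2 - 61*c - 18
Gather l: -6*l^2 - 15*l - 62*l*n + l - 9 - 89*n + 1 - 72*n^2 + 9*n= -6*l^2 + l*(-62*n - 14) - 72*n^2 - 80*n - 8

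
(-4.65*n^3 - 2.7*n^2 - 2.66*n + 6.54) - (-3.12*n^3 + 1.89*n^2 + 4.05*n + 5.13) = -1.53*n^3 - 4.59*n^2 - 6.71*n + 1.41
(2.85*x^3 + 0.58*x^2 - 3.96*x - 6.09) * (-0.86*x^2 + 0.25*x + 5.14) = -2.451*x^5 + 0.2137*x^4 + 18.1996*x^3 + 7.2286*x^2 - 21.8769*x - 31.3026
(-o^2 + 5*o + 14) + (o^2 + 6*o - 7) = 11*o + 7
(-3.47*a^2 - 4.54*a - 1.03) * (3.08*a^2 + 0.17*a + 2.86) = -10.6876*a^4 - 14.5731*a^3 - 13.8684*a^2 - 13.1595*a - 2.9458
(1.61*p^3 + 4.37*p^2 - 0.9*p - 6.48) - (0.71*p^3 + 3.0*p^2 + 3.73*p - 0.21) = 0.9*p^3 + 1.37*p^2 - 4.63*p - 6.27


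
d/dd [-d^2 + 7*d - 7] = 7 - 2*d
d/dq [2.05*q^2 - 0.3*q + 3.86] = 4.1*q - 0.3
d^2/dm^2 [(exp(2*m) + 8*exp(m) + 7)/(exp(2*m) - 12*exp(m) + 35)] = (20*exp(4*m) + 128*exp(3*m) - 3192*exp(2*m) + 8288*exp(m) + 12740)*exp(m)/(exp(6*m) - 36*exp(5*m) + 537*exp(4*m) - 4248*exp(3*m) + 18795*exp(2*m) - 44100*exp(m) + 42875)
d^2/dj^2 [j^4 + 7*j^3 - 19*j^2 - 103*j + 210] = 12*j^2 + 42*j - 38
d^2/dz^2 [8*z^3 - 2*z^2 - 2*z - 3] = 48*z - 4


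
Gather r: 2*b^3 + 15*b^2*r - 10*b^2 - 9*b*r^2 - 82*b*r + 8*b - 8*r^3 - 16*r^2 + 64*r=2*b^3 - 10*b^2 + 8*b - 8*r^3 + r^2*(-9*b - 16) + r*(15*b^2 - 82*b + 64)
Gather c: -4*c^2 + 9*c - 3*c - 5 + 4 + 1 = -4*c^2 + 6*c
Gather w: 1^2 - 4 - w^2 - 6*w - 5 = -w^2 - 6*w - 8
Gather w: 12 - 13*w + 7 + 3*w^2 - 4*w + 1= 3*w^2 - 17*w + 20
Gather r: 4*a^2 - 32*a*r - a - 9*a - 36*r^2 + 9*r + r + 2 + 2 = 4*a^2 - 10*a - 36*r^2 + r*(10 - 32*a) + 4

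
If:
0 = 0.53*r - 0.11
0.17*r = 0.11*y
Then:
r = 0.21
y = 0.32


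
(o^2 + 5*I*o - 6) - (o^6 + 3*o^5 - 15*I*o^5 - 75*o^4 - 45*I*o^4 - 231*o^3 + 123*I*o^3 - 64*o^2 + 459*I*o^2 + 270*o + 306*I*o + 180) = -o^6 - 3*o^5 + 15*I*o^5 + 75*o^4 + 45*I*o^4 + 231*o^3 - 123*I*o^3 + 65*o^2 - 459*I*o^2 - 270*o - 301*I*o - 186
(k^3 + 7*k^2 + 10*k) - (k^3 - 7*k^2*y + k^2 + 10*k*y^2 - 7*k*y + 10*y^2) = 7*k^2*y + 6*k^2 - 10*k*y^2 + 7*k*y + 10*k - 10*y^2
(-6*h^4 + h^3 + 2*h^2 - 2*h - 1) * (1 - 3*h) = 18*h^5 - 9*h^4 - 5*h^3 + 8*h^2 + h - 1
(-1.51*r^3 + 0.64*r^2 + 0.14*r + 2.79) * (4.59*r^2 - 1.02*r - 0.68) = -6.9309*r^5 + 4.4778*r^4 + 1.0166*r^3 + 12.2281*r^2 - 2.941*r - 1.8972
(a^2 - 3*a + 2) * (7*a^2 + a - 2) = 7*a^4 - 20*a^3 + 9*a^2 + 8*a - 4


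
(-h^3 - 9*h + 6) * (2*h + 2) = -2*h^4 - 2*h^3 - 18*h^2 - 6*h + 12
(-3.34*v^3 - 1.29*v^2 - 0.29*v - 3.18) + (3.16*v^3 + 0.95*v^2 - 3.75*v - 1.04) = -0.18*v^3 - 0.34*v^2 - 4.04*v - 4.22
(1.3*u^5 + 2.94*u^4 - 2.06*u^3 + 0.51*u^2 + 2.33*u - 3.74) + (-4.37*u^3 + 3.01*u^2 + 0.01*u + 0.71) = 1.3*u^5 + 2.94*u^4 - 6.43*u^3 + 3.52*u^2 + 2.34*u - 3.03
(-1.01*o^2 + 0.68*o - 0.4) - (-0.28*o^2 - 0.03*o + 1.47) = -0.73*o^2 + 0.71*o - 1.87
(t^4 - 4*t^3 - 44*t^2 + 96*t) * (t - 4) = t^5 - 8*t^4 - 28*t^3 + 272*t^2 - 384*t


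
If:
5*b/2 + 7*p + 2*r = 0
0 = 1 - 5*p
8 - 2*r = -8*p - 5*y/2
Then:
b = -y - 22/5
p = 1/5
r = 5*y/4 + 24/5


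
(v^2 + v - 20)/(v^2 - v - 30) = (v - 4)/(v - 6)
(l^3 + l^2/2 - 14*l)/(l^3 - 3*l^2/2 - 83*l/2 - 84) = l*(-2*l^2 - l + 28)/(-2*l^3 + 3*l^2 + 83*l + 168)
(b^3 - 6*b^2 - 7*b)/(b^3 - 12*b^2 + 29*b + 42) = b/(b - 6)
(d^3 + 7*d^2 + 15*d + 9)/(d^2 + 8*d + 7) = (d^2 + 6*d + 9)/(d + 7)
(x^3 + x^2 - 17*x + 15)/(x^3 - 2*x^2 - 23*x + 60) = (x - 1)/(x - 4)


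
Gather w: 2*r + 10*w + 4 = 2*r + 10*w + 4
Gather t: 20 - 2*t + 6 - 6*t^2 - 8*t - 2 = -6*t^2 - 10*t + 24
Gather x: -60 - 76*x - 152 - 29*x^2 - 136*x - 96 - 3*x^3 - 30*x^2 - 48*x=-3*x^3 - 59*x^2 - 260*x - 308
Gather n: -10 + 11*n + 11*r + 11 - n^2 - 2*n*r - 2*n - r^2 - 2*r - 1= -n^2 + n*(9 - 2*r) - r^2 + 9*r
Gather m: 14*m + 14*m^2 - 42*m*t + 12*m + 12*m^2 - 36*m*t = 26*m^2 + m*(26 - 78*t)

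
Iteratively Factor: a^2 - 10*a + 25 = (a - 5)*(a - 5)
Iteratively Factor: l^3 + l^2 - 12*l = (l + 4)*(l^2 - 3*l) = (l - 3)*(l + 4)*(l)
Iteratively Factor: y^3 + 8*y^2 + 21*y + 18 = (y + 2)*(y^2 + 6*y + 9) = (y + 2)*(y + 3)*(y + 3)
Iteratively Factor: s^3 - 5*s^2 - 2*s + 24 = (s - 4)*(s^2 - s - 6) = (s - 4)*(s + 2)*(s - 3)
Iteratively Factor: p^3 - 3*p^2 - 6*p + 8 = (p - 1)*(p^2 - 2*p - 8) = (p - 4)*(p - 1)*(p + 2)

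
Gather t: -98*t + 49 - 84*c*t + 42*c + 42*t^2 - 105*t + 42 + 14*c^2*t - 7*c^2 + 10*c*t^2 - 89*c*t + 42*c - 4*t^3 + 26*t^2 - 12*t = -7*c^2 + 84*c - 4*t^3 + t^2*(10*c + 68) + t*(14*c^2 - 173*c - 215) + 91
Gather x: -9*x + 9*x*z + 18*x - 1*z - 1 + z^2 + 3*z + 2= x*(9*z + 9) + z^2 + 2*z + 1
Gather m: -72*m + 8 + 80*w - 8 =-72*m + 80*w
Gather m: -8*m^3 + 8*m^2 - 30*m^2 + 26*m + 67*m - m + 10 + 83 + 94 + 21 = -8*m^3 - 22*m^2 + 92*m + 208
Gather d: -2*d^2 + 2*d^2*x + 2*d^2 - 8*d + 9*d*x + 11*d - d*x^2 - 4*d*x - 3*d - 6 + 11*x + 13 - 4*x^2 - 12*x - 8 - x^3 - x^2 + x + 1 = 2*d^2*x + d*(-x^2 + 5*x) - x^3 - 5*x^2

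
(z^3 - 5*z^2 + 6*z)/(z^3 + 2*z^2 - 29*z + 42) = z/(z + 7)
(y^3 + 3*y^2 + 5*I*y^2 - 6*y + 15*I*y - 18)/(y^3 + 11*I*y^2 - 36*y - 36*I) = (y + 3)/(y + 6*I)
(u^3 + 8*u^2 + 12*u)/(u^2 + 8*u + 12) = u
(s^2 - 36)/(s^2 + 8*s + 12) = (s - 6)/(s + 2)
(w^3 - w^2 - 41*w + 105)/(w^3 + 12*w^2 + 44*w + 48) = (w^3 - w^2 - 41*w + 105)/(w^3 + 12*w^2 + 44*w + 48)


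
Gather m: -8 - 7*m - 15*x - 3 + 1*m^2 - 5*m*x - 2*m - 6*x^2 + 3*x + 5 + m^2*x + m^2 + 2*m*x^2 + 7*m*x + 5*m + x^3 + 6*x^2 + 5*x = m^2*(x + 2) + m*(2*x^2 + 2*x - 4) + x^3 - 7*x - 6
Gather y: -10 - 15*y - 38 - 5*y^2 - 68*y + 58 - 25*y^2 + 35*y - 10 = -30*y^2 - 48*y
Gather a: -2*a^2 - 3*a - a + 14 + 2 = -2*a^2 - 4*a + 16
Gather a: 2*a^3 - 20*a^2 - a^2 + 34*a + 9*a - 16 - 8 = 2*a^3 - 21*a^2 + 43*a - 24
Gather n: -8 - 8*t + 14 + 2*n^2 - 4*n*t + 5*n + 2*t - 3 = 2*n^2 + n*(5 - 4*t) - 6*t + 3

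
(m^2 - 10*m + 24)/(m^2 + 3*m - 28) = (m - 6)/(m + 7)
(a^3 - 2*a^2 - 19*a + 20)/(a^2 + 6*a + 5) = (a^3 - 2*a^2 - 19*a + 20)/(a^2 + 6*a + 5)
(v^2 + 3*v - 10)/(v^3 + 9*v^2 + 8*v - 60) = 1/(v + 6)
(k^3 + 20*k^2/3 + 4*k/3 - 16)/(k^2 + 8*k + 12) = k - 4/3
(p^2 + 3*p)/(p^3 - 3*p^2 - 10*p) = (p + 3)/(p^2 - 3*p - 10)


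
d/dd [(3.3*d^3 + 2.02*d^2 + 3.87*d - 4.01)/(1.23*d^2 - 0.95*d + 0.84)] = (4.059*d^4 - 6.27*d^3 + 1.6369*d^2 + 13.2582*d - 0.5587)/(1.5129*d^4 - 2.337*d^3 + 2.9689*d^2 - 1.596*d + 0.7056)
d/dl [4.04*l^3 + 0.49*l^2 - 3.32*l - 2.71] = 12.12*l^2 + 0.98*l - 3.32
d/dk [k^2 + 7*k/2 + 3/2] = 2*k + 7/2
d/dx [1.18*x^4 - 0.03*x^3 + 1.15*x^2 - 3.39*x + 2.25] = 4.72*x^3 - 0.09*x^2 + 2.3*x - 3.39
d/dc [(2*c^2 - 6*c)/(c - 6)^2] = 18*(2 - c)/(c^3 - 18*c^2 + 108*c - 216)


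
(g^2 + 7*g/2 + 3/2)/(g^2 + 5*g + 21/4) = 2*(2*g^2 + 7*g + 3)/(4*g^2 + 20*g + 21)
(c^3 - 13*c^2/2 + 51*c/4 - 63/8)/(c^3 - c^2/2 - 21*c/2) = (c^2 - 3*c + 9/4)/(c*(c + 3))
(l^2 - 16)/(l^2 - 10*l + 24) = (l + 4)/(l - 6)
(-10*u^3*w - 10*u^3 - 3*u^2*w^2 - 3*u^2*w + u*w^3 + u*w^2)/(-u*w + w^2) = u*(10*u^2*w + 10*u^2 + 3*u*w^2 + 3*u*w - w^3 - w^2)/(w*(u - w))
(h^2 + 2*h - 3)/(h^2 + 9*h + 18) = (h - 1)/(h + 6)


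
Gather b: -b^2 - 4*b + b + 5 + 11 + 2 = -b^2 - 3*b + 18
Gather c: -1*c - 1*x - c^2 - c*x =-c^2 + c*(-x - 1) - x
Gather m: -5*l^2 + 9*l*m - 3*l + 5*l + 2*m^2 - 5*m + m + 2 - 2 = -5*l^2 + 2*l + 2*m^2 + m*(9*l - 4)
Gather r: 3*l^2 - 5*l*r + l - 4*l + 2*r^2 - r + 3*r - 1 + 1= 3*l^2 - 3*l + 2*r^2 + r*(2 - 5*l)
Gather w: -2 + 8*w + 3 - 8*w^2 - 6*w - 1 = -8*w^2 + 2*w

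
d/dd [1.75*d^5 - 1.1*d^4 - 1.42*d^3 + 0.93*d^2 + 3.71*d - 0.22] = 8.75*d^4 - 4.4*d^3 - 4.26*d^2 + 1.86*d + 3.71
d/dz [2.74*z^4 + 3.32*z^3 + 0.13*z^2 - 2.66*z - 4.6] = 10.96*z^3 + 9.96*z^2 + 0.26*z - 2.66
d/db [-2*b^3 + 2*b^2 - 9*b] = -6*b^2 + 4*b - 9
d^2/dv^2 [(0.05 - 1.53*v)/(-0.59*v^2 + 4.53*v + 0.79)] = ((13.9208 - 5.4162*v)*(-0.59*v^2 + 4.53*v + 0.79) - (1.18*v - 4.53)*(1.53*v - 0.05)*(2.36*v - 9.06))/(-0.59*v^2 + 4.53*v + 0.79)^3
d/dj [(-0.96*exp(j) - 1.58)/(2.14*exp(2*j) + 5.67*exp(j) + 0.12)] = (2.0544*exp(2*j) + 6.7624*exp(j) + 8.8434)*exp(j)/(4.5796*exp(4*j) + 24.2676*exp(3*j) + 32.6625*exp(2*j) + 1.3608*exp(j) + 0.0144)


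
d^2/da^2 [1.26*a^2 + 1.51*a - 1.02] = 2.52000000000000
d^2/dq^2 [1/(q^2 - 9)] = 6*(q^2 + 3)/(q^2 - 9)^3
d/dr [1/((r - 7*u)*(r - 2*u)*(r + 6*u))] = (-(r - 7*u)*(r - 2*u) - (r - 7*u)*(r + 6*u) - (r - 2*u)*(r + 6*u))/((r - 7*u)^2*(r - 2*u)^2*(r + 6*u)^2)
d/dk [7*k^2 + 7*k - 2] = 14*k + 7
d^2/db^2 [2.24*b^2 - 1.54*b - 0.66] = 4.48000000000000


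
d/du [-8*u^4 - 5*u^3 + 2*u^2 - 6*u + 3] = -32*u^3 - 15*u^2 + 4*u - 6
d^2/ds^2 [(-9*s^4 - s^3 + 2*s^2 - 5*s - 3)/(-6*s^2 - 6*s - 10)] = (81*s^6 + 243*s^5 + 648*s^4 + 1137*s^3 + 1566*s^2 - 69*s - 143)/(27*s^6 + 81*s^5 + 216*s^4 + 297*s^3 + 360*s^2 + 225*s + 125)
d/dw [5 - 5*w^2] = -10*w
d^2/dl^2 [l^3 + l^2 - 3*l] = 6*l + 2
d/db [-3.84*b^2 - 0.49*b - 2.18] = -7.68*b - 0.49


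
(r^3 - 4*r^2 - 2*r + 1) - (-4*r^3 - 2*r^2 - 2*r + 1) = 5*r^3 - 2*r^2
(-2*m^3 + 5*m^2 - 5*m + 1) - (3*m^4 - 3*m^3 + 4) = -3*m^4 + m^3 + 5*m^2 - 5*m - 3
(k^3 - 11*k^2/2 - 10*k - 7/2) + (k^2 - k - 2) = k^3 - 9*k^2/2 - 11*k - 11/2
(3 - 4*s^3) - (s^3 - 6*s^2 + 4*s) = -5*s^3 + 6*s^2 - 4*s + 3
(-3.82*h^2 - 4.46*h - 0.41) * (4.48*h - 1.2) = -17.1136*h^3 - 15.3968*h^2 + 3.5152*h + 0.492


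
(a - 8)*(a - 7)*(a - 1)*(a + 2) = a^4 - 14*a^3 + 39*a^2 + 86*a - 112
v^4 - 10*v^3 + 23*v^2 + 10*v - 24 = (v - 6)*(v - 4)*(v - 1)*(v + 1)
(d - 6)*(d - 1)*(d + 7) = d^3 - 43*d + 42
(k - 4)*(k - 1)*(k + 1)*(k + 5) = k^4 + k^3 - 21*k^2 - k + 20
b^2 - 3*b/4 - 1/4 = (b - 1)*(b + 1/4)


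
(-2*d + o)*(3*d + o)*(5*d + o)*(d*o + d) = -30*d^4*o - 30*d^4 - d^3*o^2 - d^3*o + 6*d^2*o^3 + 6*d^2*o^2 + d*o^4 + d*o^3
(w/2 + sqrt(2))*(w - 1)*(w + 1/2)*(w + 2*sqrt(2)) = w^4/2 - w^3/4 + 2*sqrt(2)*w^3 - sqrt(2)*w^2 + 15*w^2/4 - 2*w - sqrt(2)*w - 2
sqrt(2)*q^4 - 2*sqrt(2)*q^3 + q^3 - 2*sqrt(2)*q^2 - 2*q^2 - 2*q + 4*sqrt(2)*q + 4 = (q - 2)*(q - sqrt(2))*(q + sqrt(2))*(sqrt(2)*q + 1)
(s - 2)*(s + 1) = s^2 - s - 2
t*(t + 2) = t^2 + 2*t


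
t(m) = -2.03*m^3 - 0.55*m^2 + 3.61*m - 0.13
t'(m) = -6.09*m^2 - 1.1*m + 3.61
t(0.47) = 1.23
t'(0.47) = 1.75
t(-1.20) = -1.75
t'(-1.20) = -3.84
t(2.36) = -21.36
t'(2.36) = -32.90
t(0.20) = 0.55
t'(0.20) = 3.15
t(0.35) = 0.98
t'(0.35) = 2.48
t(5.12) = -268.53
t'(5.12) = -161.67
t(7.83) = -980.08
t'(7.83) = -378.37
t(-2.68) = 25.32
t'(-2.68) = -37.18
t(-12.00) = 3385.19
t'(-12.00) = -860.15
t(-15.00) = 6673.22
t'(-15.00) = -1350.14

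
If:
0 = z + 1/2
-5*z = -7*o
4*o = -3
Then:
No Solution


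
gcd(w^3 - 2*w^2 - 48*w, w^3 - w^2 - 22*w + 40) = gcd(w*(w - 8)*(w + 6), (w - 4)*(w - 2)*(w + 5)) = 1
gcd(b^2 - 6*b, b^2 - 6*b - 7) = 1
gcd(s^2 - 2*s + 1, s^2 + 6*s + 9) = 1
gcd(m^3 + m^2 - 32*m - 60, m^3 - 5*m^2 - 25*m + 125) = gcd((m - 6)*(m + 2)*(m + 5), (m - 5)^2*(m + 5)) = m + 5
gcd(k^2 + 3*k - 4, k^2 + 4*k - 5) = k - 1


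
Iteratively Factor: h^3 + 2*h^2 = (h + 2)*(h^2) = h*(h + 2)*(h)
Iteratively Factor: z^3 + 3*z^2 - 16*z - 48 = (z + 3)*(z^2 - 16) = (z - 4)*(z + 3)*(z + 4)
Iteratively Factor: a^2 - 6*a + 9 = (a - 3)*(a - 3)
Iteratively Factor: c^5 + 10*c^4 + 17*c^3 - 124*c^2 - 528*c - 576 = (c - 4)*(c^4 + 14*c^3 + 73*c^2 + 168*c + 144) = (c - 4)*(c + 3)*(c^3 + 11*c^2 + 40*c + 48) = (c - 4)*(c + 3)*(c + 4)*(c^2 + 7*c + 12) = (c - 4)*(c + 3)*(c + 4)^2*(c + 3)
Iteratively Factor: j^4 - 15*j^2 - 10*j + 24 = (j - 4)*(j^3 + 4*j^2 + j - 6) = (j - 4)*(j + 2)*(j^2 + 2*j - 3) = (j - 4)*(j - 1)*(j + 2)*(j + 3)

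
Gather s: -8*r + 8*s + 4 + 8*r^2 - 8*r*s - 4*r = 8*r^2 - 12*r + s*(8 - 8*r) + 4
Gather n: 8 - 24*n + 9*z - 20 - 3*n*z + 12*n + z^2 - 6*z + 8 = n*(-3*z - 12) + z^2 + 3*z - 4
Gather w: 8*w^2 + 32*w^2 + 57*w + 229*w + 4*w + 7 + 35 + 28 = 40*w^2 + 290*w + 70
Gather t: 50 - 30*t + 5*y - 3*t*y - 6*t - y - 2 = t*(-3*y - 36) + 4*y + 48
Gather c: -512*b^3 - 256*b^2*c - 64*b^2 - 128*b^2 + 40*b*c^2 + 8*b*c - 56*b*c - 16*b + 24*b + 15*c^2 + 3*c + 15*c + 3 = -512*b^3 - 192*b^2 + 8*b + c^2*(40*b + 15) + c*(-256*b^2 - 48*b + 18) + 3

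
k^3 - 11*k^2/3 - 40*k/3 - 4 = (k - 6)*(k + 1/3)*(k + 2)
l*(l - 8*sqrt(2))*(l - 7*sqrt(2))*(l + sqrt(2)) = l^4 - 14*sqrt(2)*l^3 + 82*l^2 + 112*sqrt(2)*l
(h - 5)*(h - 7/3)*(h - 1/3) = h^3 - 23*h^2/3 + 127*h/9 - 35/9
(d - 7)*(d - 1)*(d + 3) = d^3 - 5*d^2 - 17*d + 21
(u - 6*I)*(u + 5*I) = u^2 - I*u + 30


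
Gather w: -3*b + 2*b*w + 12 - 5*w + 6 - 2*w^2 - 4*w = -3*b - 2*w^2 + w*(2*b - 9) + 18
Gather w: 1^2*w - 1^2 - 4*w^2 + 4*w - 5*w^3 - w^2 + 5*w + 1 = -5*w^3 - 5*w^2 + 10*w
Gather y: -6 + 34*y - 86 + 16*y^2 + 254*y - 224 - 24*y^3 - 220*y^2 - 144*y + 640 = -24*y^3 - 204*y^2 + 144*y + 324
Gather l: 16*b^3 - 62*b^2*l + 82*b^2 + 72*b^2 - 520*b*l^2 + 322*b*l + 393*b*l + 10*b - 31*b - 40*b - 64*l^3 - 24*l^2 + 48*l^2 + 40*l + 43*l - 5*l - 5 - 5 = 16*b^3 + 154*b^2 - 61*b - 64*l^3 + l^2*(24 - 520*b) + l*(-62*b^2 + 715*b + 78) - 10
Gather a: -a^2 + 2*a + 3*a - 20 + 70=-a^2 + 5*a + 50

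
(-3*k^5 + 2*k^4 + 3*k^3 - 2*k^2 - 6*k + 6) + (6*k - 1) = -3*k^5 + 2*k^4 + 3*k^3 - 2*k^2 + 5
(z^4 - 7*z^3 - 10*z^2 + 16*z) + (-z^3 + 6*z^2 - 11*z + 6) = z^4 - 8*z^3 - 4*z^2 + 5*z + 6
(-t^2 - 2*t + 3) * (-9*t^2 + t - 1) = 9*t^4 + 17*t^3 - 28*t^2 + 5*t - 3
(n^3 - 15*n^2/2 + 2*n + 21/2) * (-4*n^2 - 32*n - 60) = -4*n^5 - 2*n^4 + 172*n^3 + 344*n^2 - 456*n - 630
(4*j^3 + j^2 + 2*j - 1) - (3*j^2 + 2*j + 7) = 4*j^3 - 2*j^2 - 8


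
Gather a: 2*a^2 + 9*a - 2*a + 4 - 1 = 2*a^2 + 7*a + 3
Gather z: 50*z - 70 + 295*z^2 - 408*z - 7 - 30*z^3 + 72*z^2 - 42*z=-30*z^3 + 367*z^2 - 400*z - 77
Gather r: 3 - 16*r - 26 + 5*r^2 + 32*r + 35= 5*r^2 + 16*r + 12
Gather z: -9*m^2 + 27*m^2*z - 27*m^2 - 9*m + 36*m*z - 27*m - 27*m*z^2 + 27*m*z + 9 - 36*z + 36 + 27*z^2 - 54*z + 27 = -36*m^2 - 36*m + z^2*(27 - 27*m) + z*(27*m^2 + 63*m - 90) + 72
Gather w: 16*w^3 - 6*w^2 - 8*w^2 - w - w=16*w^3 - 14*w^2 - 2*w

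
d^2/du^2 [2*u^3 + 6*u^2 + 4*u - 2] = 12*u + 12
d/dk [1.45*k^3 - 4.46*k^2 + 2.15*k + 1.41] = 4.35*k^2 - 8.92*k + 2.15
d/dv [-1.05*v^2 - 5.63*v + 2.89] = -2.1*v - 5.63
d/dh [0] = 0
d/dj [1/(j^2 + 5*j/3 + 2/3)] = 3*(-6*j - 5)/(3*j^2 + 5*j + 2)^2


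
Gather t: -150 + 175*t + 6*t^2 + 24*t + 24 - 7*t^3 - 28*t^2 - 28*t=-7*t^3 - 22*t^2 + 171*t - 126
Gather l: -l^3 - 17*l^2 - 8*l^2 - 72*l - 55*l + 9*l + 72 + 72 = -l^3 - 25*l^2 - 118*l + 144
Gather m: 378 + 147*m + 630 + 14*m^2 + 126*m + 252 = 14*m^2 + 273*m + 1260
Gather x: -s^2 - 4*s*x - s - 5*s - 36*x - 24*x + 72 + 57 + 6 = -s^2 - 6*s + x*(-4*s - 60) + 135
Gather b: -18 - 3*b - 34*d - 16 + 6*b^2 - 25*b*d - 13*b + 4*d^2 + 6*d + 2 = 6*b^2 + b*(-25*d - 16) + 4*d^2 - 28*d - 32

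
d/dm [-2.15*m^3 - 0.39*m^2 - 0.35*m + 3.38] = -6.45*m^2 - 0.78*m - 0.35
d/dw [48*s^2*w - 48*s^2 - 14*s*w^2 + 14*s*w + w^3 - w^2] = 48*s^2 - 28*s*w + 14*s + 3*w^2 - 2*w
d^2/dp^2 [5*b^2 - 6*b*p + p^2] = 2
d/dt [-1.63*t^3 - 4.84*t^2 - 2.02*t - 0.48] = -4.89*t^2 - 9.68*t - 2.02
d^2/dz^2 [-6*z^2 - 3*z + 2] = -12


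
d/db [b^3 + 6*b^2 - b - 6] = 3*b^2 + 12*b - 1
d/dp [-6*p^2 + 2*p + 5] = 2 - 12*p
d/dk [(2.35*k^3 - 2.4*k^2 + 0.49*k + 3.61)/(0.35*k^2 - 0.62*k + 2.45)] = (0.8225*k^4 - 2.914*k^3 + 18.589*k^2 - 14.287*k + 3.4387)/(0.1225*k^4 - 0.434*k^3 + 2.0994*k^2 - 3.038*k + 6.0025)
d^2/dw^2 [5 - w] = 0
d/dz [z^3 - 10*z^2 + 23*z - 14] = 3*z^2 - 20*z + 23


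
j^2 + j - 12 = (j - 3)*(j + 4)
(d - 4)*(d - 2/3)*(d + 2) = d^3 - 8*d^2/3 - 20*d/3 + 16/3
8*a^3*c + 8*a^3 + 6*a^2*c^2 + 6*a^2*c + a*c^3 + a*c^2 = (2*a + c)*(4*a + c)*(a*c + a)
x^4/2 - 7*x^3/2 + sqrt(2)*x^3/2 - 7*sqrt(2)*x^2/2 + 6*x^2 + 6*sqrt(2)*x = x*(x/2 + sqrt(2)/2)*(x - 4)*(x - 3)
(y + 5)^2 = y^2 + 10*y + 25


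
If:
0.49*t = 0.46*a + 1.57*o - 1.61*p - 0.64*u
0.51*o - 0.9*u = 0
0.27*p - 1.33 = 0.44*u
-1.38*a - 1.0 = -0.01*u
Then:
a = 0.0072463768115942*u - 0.72463768115942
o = 1.76470588235294*u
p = 1.62962962962963*u + 4.92592592592593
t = -0.999555377706638*u - 16.8654572940287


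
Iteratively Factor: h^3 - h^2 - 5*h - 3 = (h + 1)*(h^2 - 2*h - 3) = (h - 3)*(h + 1)*(h + 1)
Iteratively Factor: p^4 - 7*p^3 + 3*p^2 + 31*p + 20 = (p - 5)*(p^3 - 2*p^2 - 7*p - 4) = (p - 5)*(p - 4)*(p^2 + 2*p + 1) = (p - 5)*(p - 4)*(p + 1)*(p + 1)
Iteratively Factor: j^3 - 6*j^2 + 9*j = (j)*(j^2 - 6*j + 9) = j*(j - 3)*(j - 3)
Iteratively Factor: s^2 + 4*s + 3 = (s + 1)*(s + 3)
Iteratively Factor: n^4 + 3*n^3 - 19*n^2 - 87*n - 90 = (n - 5)*(n^3 + 8*n^2 + 21*n + 18) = (n - 5)*(n + 2)*(n^2 + 6*n + 9) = (n - 5)*(n + 2)*(n + 3)*(n + 3)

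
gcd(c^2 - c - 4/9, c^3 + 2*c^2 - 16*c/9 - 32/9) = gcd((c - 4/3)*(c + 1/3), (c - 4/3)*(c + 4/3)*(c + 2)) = c - 4/3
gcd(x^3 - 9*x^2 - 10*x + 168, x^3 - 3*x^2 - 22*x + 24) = x^2 - 2*x - 24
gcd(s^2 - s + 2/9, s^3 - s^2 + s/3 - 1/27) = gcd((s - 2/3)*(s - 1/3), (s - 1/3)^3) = s - 1/3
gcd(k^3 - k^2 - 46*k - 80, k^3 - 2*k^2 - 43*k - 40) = k^2 - 3*k - 40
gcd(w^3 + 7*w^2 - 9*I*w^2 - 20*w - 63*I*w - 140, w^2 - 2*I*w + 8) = w - 4*I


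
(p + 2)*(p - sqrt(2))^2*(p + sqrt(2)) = p^4 - sqrt(2)*p^3 + 2*p^3 - 2*sqrt(2)*p^2 - 2*p^2 - 4*p + 2*sqrt(2)*p + 4*sqrt(2)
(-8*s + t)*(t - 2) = -8*s*t + 16*s + t^2 - 2*t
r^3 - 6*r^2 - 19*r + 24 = (r - 8)*(r - 1)*(r + 3)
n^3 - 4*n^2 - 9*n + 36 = (n - 4)*(n - 3)*(n + 3)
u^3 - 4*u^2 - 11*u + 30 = (u - 5)*(u - 2)*(u + 3)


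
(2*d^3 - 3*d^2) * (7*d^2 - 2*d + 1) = 14*d^5 - 25*d^4 + 8*d^3 - 3*d^2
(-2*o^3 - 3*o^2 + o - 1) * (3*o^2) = -6*o^5 - 9*o^4 + 3*o^3 - 3*o^2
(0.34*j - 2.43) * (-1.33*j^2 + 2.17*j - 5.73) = -0.4522*j^3 + 3.9697*j^2 - 7.2213*j + 13.9239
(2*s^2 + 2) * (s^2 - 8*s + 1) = 2*s^4 - 16*s^3 + 4*s^2 - 16*s + 2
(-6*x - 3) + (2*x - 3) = -4*x - 6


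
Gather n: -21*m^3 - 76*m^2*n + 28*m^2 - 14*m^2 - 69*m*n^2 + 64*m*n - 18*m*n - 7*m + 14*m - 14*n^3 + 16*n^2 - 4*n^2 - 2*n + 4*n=-21*m^3 + 14*m^2 + 7*m - 14*n^3 + n^2*(12 - 69*m) + n*(-76*m^2 + 46*m + 2)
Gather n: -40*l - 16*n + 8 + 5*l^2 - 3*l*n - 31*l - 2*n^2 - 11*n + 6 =5*l^2 - 71*l - 2*n^2 + n*(-3*l - 27) + 14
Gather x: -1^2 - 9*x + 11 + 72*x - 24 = 63*x - 14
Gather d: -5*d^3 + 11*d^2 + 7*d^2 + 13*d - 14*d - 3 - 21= -5*d^3 + 18*d^2 - d - 24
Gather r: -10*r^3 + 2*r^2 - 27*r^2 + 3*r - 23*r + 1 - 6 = -10*r^3 - 25*r^2 - 20*r - 5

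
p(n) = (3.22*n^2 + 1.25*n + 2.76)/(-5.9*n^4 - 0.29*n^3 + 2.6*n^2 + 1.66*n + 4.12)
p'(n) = (6.44*n + 1.25)/(-5.9*n^4 - 0.29*n^3 + 2.6*n^2 + 1.66*n + 4.12) + (3.22*n^2 + 1.25*n + 2.76)*(23.6*n^3 + 0.87*n^2 - 5.2*n - 1.66)/(-5.9*n^4 - 0.29*n^3 + 2.6*n^2 + 1.66*n + 4.12)^2 = (37.996*n^5 + 23.0588*n^4 + 65.861*n^3 + 4.4964*n^2 + 12.1808*n + 0.568400000000001)/(34.81*n^8 + 3.422*n^7 - 30.5959*n^6 - 21.096*n^5 - 42.8188*n^4 + 6.2424*n^3 + 24.1796*n^2 + 13.6784*n + 16.9744)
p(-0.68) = 1.12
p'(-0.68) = -2.95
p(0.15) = 0.68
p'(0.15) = 0.14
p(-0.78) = 1.59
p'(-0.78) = -7.16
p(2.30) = -0.15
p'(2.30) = 0.18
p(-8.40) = -0.01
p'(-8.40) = -0.00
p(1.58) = -0.52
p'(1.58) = 1.33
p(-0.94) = 9.02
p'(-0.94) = -296.06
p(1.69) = -0.40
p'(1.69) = 0.86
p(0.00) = 0.67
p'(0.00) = 0.03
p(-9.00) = -0.01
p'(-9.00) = -0.00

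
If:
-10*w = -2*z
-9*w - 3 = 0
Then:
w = -1/3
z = -5/3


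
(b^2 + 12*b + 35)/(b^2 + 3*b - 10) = (b + 7)/(b - 2)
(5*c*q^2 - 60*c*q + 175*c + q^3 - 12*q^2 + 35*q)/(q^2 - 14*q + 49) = (5*c*q - 25*c + q^2 - 5*q)/(q - 7)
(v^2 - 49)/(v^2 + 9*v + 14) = (v - 7)/(v + 2)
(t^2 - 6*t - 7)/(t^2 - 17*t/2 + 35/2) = 2*(t^2 - 6*t - 7)/(2*t^2 - 17*t + 35)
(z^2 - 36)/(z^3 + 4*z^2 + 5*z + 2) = (z^2 - 36)/(z^3 + 4*z^2 + 5*z + 2)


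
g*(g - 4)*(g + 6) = g^3 + 2*g^2 - 24*g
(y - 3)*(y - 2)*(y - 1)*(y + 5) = y^4 - y^3 - 19*y^2 + 49*y - 30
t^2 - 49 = (t - 7)*(t + 7)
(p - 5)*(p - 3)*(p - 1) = p^3 - 9*p^2 + 23*p - 15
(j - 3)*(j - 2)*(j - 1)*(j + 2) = j^4 - 4*j^3 - j^2 + 16*j - 12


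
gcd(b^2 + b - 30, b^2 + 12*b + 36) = b + 6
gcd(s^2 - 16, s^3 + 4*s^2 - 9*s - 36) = s + 4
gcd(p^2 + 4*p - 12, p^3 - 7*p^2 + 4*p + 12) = p - 2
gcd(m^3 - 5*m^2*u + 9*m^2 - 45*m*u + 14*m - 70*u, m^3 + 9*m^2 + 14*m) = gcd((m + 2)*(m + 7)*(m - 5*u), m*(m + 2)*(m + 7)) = m^2 + 9*m + 14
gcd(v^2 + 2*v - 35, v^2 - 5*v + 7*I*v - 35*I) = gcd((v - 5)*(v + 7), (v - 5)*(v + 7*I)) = v - 5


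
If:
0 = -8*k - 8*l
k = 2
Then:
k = 2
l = -2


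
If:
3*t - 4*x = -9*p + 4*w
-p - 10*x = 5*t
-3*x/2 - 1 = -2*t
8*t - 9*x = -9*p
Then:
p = -250/507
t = 66/169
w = -340/507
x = -74/507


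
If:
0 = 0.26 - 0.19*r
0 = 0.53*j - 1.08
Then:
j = 2.04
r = 1.37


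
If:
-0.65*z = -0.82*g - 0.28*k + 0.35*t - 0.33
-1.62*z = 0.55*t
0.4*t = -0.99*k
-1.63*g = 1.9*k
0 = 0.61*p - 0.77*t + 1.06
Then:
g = -1.08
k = 0.93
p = -4.64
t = -2.30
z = 0.78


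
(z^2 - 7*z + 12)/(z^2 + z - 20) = (z - 3)/(z + 5)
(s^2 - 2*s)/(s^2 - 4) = s/(s + 2)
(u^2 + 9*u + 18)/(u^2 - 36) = (u + 3)/(u - 6)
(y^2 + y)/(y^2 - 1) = y/(y - 1)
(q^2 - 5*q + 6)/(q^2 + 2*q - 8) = (q - 3)/(q + 4)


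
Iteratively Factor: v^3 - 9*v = (v)*(v^2 - 9) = v*(v + 3)*(v - 3)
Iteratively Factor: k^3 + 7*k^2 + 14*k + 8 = (k + 1)*(k^2 + 6*k + 8) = (k + 1)*(k + 4)*(k + 2)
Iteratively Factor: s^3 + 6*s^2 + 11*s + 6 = (s + 3)*(s^2 + 3*s + 2) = (s + 1)*(s + 3)*(s + 2)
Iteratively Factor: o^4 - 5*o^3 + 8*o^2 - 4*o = (o - 2)*(o^3 - 3*o^2 + 2*o) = (o - 2)*(o - 1)*(o^2 - 2*o) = (o - 2)^2*(o - 1)*(o)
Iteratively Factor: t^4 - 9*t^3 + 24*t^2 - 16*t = (t - 4)*(t^3 - 5*t^2 + 4*t) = (t - 4)*(t - 1)*(t^2 - 4*t) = t*(t - 4)*(t - 1)*(t - 4)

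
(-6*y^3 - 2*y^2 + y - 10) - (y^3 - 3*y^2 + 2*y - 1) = -7*y^3 + y^2 - y - 9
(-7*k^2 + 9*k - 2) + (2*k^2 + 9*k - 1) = -5*k^2 + 18*k - 3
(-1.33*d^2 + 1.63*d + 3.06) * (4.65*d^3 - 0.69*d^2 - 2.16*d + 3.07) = -6.1845*d^5 + 8.4972*d^4 + 15.9771*d^3 - 9.7153*d^2 - 1.6055*d + 9.3942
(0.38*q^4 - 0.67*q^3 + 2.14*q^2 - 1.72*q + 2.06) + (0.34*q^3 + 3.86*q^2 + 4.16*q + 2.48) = 0.38*q^4 - 0.33*q^3 + 6.0*q^2 + 2.44*q + 4.54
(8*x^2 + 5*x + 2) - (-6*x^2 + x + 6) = 14*x^2 + 4*x - 4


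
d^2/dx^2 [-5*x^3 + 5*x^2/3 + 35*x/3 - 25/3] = 10/3 - 30*x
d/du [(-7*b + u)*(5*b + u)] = -2*b + 2*u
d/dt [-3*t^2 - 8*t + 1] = -6*t - 8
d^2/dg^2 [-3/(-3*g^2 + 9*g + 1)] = 18*(3*g^2 - 9*g - 3*(2*g - 3)^2 - 1)/(-3*g^2 + 9*g + 1)^3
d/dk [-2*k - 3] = -2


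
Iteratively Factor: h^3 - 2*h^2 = (h)*(h^2 - 2*h) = h^2*(h - 2)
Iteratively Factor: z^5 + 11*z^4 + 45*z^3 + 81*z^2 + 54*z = (z + 3)*(z^4 + 8*z^3 + 21*z^2 + 18*z) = (z + 3)^2*(z^3 + 5*z^2 + 6*z) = z*(z + 3)^2*(z^2 + 5*z + 6) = z*(z + 2)*(z + 3)^2*(z + 3)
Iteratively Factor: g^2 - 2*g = (g)*(g - 2)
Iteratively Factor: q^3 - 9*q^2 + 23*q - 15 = (q - 1)*(q^2 - 8*q + 15) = (q - 5)*(q - 1)*(q - 3)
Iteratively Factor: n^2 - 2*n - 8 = (n + 2)*(n - 4)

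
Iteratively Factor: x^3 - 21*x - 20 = (x + 1)*(x^2 - x - 20) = (x - 5)*(x + 1)*(x + 4)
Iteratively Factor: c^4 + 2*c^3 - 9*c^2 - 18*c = (c - 3)*(c^3 + 5*c^2 + 6*c) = (c - 3)*(c + 3)*(c^2 + 2*c) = (c - 3)*(c + 2)*(c + 3)*(c)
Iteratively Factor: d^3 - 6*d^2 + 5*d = (d)*(d^2 - 6*d + 5) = d*(d - 5)*(d - 1)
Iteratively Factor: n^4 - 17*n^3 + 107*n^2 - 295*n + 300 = (n - 5)*(n^3 - 12*n^2 + 47*n - 60) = (n - 5)*(n - 3)*(n^2 - 9*n + 20) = (n - 5)*(n - 4)*(n - 3)*(n - 5)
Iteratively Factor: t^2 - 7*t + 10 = (t - 5)*(t - 2)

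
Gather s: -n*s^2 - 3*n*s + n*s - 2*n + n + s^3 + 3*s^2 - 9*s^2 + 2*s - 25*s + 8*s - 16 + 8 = -n + s^3 + s^2*(-n - 6) + s*(-2*n - 15) - 8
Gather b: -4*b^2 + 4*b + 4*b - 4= -4*b^2 + 8*b - 4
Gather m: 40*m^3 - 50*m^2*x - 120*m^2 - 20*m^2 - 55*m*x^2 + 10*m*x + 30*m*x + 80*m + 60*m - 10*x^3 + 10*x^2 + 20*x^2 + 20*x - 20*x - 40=40*m^3 + m^2*(-50*x - 140) + m*(-55*x^2 + 40*x + 140) - 10*x^3 + 30*x^2 - 40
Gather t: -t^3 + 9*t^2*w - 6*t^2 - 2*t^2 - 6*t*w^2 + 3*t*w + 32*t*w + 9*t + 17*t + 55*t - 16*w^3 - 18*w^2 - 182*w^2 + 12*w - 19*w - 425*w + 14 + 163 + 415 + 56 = -t^3 + t^2*(9*w - 8) + t*(-6*w^2 + 35*w + 81) - 16*w^3 - 200*w^2 - 432*w + 648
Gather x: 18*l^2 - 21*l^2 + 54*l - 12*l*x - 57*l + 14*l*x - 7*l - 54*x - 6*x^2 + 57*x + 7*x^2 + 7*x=-3*l^2 - 10*l + x^2 + x*(2*l + 10)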